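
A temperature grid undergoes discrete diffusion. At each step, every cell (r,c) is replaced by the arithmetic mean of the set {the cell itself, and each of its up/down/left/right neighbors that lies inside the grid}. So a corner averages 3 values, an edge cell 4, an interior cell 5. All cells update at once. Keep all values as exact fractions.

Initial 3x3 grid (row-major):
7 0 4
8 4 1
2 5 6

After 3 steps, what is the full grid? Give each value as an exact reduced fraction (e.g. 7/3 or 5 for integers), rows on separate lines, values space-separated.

After step 1:
  5 15/4 5/3
  21/4 18/5 15/4
  5 17/4 4
After step 2:
  14/3 841/240 55/18
  377/80 103/25 781/240
  29/6 337/80 4
After step 3:
  773/180 55247/14400 3533/1080
  7333/1600 5941/1500 51947/14400
  1651/360 20599/4800 172/45

Answer: 773/180 55247/14400 3533/1080
7333/1600 5941/1500 51947/14400
1651/360 20599/4800 172/45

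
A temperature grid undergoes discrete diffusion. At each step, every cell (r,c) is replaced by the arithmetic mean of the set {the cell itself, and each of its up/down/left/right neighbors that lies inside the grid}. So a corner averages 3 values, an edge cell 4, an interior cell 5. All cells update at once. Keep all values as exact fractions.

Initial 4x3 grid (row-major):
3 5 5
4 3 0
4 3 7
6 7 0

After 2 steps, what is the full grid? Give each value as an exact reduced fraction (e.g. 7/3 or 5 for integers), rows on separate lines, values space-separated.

After step 1:
  4 4 10/3
  7/2 3 15/4
  17/4 24/5 5/2
  17/3 4 14/3
After step 2:
  23/6 43/12 133/36
  59/16 381/100 151/48
  1093/240 371/100 943/240
  167/36 287/60 67/18

Answer: 23/6 43/12 133/36
59/16 381/100 151/48
1093/240 371/100 943/240
167/36 287/60 67/18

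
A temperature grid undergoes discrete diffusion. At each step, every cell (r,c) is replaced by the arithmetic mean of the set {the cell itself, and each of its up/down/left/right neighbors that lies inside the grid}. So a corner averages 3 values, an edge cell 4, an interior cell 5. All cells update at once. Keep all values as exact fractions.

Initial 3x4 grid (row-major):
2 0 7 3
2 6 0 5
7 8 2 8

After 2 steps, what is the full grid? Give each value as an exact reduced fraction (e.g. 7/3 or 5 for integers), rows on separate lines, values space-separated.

After step 1:
  4/3 15/4 5/2 5
  17/4 16/5 4 4
  17/3 23/4 9/2 5
After step 2:
  28/9 647/240 61/16 23/6
  289/80 419/100 91/25 9/2
  47/9 1147/240 77/16 9/2

Answer: 28/9 647/240 61/16 23/6
289/80 419/100 91/25 9/2
47/9 1147/240 77/16 9/2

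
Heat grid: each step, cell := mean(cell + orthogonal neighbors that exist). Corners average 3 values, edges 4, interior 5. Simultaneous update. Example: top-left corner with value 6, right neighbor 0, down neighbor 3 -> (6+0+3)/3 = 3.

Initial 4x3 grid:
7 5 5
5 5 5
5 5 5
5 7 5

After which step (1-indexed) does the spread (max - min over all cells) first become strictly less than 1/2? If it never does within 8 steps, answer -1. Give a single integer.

Step 1: max=17/3, min=5, spread=2/3
Step 2: max=667/120, min=5, spread=67/120
Step 3: max=2941/540, min=371/72, spread=317/1080
  -> spread < 1/2 first at step 3
Step 4: max=2329051/432000, min=31123/6000, spread=17639/86400
Step 5: max=20916641/3888000, min=6770087/1296000, spread=30319/194400
Step 6: max=1249352959/233280000, min=408226853/77760000, spread=61681/583200
Step 7: max=74863826981/13996800000, min=302878567/57600000, spread=1580419/17496000
Step 8: max=4482446194879/839808000000, min=1475328014293/279936000000, spread=7057769/104976000

Answer: 3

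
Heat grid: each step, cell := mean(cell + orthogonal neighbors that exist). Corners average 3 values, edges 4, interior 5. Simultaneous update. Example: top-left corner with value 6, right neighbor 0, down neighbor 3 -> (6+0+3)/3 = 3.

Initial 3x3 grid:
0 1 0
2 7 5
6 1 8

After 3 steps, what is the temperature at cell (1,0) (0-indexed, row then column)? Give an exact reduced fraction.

Step 1: cell (1,0) = 15/4
Step 2: cell (1,0) = 219/80
Step 3: cell (1,0) = 15553/4800
Full grid after step 3:
  563/240 1119/400 263/90
  15553/4800 19783/6000 881/225
  291/80 30817/7200 4631/1080

Answer: 15553/4800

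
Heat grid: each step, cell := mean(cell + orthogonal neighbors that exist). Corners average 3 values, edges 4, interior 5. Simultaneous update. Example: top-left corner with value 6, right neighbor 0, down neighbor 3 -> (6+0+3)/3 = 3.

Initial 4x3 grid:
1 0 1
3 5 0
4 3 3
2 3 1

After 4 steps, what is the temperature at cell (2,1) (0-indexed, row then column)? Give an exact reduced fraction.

Answer: 889651/360000

Derivation:
Step 1: cell (2,1) = 18/5
Step 2: cell (2,1) = 64/25
Step 3: cell (2,1) = 8197/3000
Step 4: cell (2,1) = 889651/360000
Full grid after step 4:
  279691/129600 1620889/864000 234541/129600
  510551/216000 820301/360000 106169/54000
  197797/72000 889651/360000 127379/54000
  118307/43200 2304599/864000 311671/129600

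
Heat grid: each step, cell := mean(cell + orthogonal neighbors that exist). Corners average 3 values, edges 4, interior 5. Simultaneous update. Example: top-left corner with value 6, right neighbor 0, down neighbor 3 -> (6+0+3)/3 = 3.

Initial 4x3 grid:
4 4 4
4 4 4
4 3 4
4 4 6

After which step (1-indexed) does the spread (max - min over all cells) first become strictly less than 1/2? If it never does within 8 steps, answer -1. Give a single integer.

Step 1: max=14/3, min=15/4, spread=11/12
Step 2: max=79/18, min=311/80, spread=361/720
Step 3: max=4589/1080, min=3139/800, spread=7027/21600
  -> spread < 1/2 first at step 3
Step 4: max=540917/129600, min=94523/24000, spread=9529/40500
Step 5: max=32121193/7776000, min=426469/108000, spread=56617/311040
Step 6: max=1913639087/466560000, min=51317917/12960000, spread=2647763/18662400
Step 7: max=114290153533/27993600000, min=3086631803/777600000, spread=25371269/223948800
Step 8: max=6834017598647/1679616000000, min=185642141077/46656000000, spread=1207204159/13436928000

Answer: 3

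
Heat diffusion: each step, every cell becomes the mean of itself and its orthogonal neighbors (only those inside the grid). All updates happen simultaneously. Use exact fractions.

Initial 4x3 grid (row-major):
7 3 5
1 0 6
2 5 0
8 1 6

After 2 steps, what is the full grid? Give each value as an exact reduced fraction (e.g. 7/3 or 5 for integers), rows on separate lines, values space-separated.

After step 1:
  11/3 15/4 14/3
  5/2 3 11/4
  4 8/5 17/4
  11/3 5 7/3
After step 2:
  119/36 181/48 67/18
  79/24 68/25 11/3
  353/120 357/100 41/15
  38/9 63/20 139/36

Answer: 119/36 181/48 67/18
79/24 68/25 11/3
353/120 357/100 41/15
38/9 63/20 139/36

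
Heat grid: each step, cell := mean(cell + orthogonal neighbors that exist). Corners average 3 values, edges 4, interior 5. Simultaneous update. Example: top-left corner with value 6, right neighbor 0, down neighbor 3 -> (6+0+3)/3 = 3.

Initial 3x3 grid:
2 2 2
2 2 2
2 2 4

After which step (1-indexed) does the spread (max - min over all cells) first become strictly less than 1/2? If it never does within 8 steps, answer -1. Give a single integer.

Answer: 3

Derivation:
Step 1: max=8/3, min=2, spread=2/3
Step 2: max=23/9, min=2, spread=5/9
Step 3: max=257/108, min=2, spread=41/108
  -> spread < 1/2 first at step 3
Step 4: max=15091/6480, min=371/180, spread=347/1296
Step 5: max=884537/388800, min=3757/1800, spread=2921/15552
Step 6: max=52484539/23328000, min=457483/216000, spread=24611/186624
Step 7: max=3118082033/1399680000, min=10376741/4860000, spread=207329/2239488
Step 8: max=185991552451/83980800000, min=557201599/259200000, spread=1746635/26873856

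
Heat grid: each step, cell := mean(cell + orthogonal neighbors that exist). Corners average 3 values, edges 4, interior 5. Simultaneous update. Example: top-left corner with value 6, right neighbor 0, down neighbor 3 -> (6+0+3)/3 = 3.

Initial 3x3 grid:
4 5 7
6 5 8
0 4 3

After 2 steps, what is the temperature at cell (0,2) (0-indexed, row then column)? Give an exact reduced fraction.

Step 1: cell (0,2) = 20/3
Step 2: cell (0,2) = 53/9
Full grid after step 2:
  14/3 1351/240 53/9
  1061/240 467/100 1381/240
  121/36 127/30 55/12

Answer: 53/9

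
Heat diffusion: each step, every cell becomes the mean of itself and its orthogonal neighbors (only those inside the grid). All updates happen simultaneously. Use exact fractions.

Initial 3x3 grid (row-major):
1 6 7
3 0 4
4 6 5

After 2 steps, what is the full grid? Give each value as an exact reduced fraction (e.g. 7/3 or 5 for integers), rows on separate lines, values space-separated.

Answer: 53/18 163/40 79/18
101/30 341/100 277/60
121/36 1013/240 17/4

Derivation:
After step 1:
  10/3 7/2 17/3
  2 19/5 4
  13/3 15/4 5
After step 2:
  53/18 163/40 79/18
  101/30 341/100 277/60
  121/36 1013/240 17/4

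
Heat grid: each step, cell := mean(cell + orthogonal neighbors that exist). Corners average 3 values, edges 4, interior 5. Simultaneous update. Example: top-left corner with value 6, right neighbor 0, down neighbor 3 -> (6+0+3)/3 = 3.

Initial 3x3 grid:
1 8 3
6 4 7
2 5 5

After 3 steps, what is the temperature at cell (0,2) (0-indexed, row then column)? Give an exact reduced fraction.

Step 1: cell (0,2) = 6
Step 2: cell (0,2) = 59/12
Step 3: cell (0,2) = 757/144
Full grid after step 3:
  671/144 373/80 757/144
  12233/2880 249/50 14203/2880
  1945/432 271/60 2219/432

Answer: 757/144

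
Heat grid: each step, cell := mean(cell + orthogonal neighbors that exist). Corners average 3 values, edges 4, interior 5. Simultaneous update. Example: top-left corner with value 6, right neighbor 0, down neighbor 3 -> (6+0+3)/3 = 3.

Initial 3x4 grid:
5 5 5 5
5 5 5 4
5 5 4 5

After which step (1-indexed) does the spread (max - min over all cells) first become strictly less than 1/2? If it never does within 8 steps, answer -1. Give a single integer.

Step 1: max=5, min=13/3, spread=2/3
Step 2: max=5, min=367/80, spread=33/80
  -> spread < 1/2 first at step 2
Step 3: max=5, min=9941/2160, spread=859/2160
Step 4: max=8921/1800, min=606397/129600, spread=7183/25920
Step 5: max=533789/108000, min=36540923/7776000, spread=378377/1555200
Step 6: max=5310211/1080000, min=2207138377/466560000, spread=3474911/18662400
Step 7: max=476546011/97200000, min=132885199643/27993600000, spread=174402061/1119744000
Step 8: max=57008183273/11664000000, min=8000795433937/1679616000000, spread=1667063659/13436928000

Answer: 2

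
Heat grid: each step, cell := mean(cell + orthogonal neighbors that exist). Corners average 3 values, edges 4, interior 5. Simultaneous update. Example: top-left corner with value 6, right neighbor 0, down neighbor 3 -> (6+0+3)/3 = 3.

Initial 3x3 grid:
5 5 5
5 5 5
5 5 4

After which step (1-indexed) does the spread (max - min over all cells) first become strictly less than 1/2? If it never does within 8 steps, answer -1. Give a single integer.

Answer: 1

Derivation:
Step 1: max=5, min=14/3, spread=1/3
  -> spread < 1/2 first at step 1
Step 2: max=5, min=85/18, spread=5/18
Step 3: max=5, min=1039/216, spread=41/216
Step 4: max=1789/360, min=62669/12960, spread=347/2592
Step 5: max=17843/3600, min=3781063/777600, spread=2921/31104
Step 6: max=2134517/432000, min=227451461/46656000, spread=24611/373248
Step 7: max=47943259/9720000, min=13678077967/2799360000, spread=207329/4478976
Step 8: max=2553198401/518400000, min=821778047549/167961600000, spread=1746635/53747712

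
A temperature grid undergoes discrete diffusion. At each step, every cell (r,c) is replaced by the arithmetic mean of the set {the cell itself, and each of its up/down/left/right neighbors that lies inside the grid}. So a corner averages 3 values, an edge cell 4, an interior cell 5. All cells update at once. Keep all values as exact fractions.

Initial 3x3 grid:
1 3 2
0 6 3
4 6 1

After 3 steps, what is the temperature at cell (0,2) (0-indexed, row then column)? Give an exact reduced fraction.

Step 1: cell (0,2) = 8/3
Step 2: cell (0,2) = 26/9
Step 3: cell (0,2) = 391/135
Full grid after step 3:
  5591/2160 561/200 391/135
  42767/14400 4651/1500 1933/600
  1769/540 50117/14400 7421/2160

Answer: 391/135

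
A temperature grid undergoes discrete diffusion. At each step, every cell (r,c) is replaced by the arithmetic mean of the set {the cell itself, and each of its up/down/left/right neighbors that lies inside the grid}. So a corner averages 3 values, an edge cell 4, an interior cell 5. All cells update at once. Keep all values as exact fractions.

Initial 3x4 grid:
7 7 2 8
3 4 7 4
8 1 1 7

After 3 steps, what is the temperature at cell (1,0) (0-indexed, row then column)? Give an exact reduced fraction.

Step 1: cell (1,0) = 11/2
Step 2: cell (1,0) = 587/120
Step 3: cell (1,0) = 1369/288
Full grid after step 3:
  5597/1080 3577/720 3727/720 5483/1080
  1369/288 703/150 271/60 7253/1440
  22/5 989/240 1049/240 133/30

Answer: 1369/288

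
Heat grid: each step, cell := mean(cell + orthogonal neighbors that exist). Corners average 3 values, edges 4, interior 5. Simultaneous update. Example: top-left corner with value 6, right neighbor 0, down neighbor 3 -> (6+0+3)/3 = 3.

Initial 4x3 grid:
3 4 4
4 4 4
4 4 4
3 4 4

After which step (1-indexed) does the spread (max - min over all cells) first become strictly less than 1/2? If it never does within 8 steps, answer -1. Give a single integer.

Step 1: max=4, min=11/3, spread=1/3
  -> spread < 1/2 first at step 1
Step 2: max=4, min=67/18, spread=5/18
Step 3: max=949/240, min=1637/432, spread=89/540
Step 4: max=14149/3600, min=98833/25920, spread=15199/129600
Step 5: max=46937/12000, min=5959487/1555200, spread=617741/7776000
Step 6: max=50532869/12960000, min=149398607/38880000, spread=55/972
Step 7: max=3025206371/777600000, min=8980956613/2332800000, spread=7573/186624
Step 8: max=60410260763/15552000000, min=539619221867/139968000000, spread=32585/1119744

Answer: 1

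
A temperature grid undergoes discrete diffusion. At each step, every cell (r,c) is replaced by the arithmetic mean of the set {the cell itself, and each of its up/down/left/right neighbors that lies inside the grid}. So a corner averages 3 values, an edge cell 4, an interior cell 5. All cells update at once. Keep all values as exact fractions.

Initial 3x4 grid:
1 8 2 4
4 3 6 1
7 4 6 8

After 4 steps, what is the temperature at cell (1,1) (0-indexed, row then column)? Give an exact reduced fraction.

Step 1: cell (1,1) = 5
Step 2: cell (1,1) = 417/100
Step 3: cell (1,1) = 27923/6000
Step 4: cell (1,1) = 1582687/360000
Full grid after step 4:
  543817/129600 232193/54000 110779/27000 544777/129600
  3888533/864000 1582687/360000 1639687/360000 3748373/864000
  7357/1600 173087/36000 168997/36000 205559/43200

Answer: 1582687/360000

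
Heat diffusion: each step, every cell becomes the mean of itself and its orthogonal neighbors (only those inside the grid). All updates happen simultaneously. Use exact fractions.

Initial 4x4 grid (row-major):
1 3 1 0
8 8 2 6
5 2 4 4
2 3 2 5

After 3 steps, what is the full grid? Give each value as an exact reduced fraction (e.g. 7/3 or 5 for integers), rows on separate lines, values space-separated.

Answer: 487/120 8879/2400 20981/7200 3121/1080
10559/2400 3839/1000 10759/3000 22721/7200
28613/7200 11833/3000 10451/3000 27049/7200
3967/1080 24053/7200 25789/7200 3809/1080

Derivation:
After step 1:
  4 13/4 3/2 7/3
  11/2 23/5 21/5 3
  17/4 22/5 14/5 19/4
  10/3 9/4 7/2 11/3
After step 2:
  17/4 267/80 677/240 41/18
  367/80 439/100 161/50 857/240
  1049/240 183/50 393/100 853/240
  59/18 809/240 733/240 143/36
After step 3:
  487/120 8879/2400 20981/7200 3121/1080
  10559/2400 3839/1000 10759/3000 22721/7200
  28613/7200 11833/3000 10451/3000 27049/7200
  3967/1080 24053/7200 25789/7200 3809/1080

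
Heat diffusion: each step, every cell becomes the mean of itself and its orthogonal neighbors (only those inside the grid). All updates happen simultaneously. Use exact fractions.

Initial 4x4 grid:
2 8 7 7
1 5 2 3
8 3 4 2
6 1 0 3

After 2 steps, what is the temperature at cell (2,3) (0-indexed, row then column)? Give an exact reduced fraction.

Step 1: cell (2,3) = 3
Step 2: cell (2,3) = 311/120
Full grid after step 2:
  79/18 569/120 641/120 91/18
  479/120 217/50 197/50 491/120
  177/40 86/25 78/25 311/120
  4 137/40 251/120 20/9

Answer: 311/120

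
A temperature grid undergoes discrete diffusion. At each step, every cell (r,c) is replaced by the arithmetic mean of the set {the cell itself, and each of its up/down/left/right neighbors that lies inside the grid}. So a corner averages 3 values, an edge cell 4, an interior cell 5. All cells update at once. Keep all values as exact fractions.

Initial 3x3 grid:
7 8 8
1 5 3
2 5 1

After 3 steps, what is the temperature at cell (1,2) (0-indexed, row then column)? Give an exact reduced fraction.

Step 1: cell (1,2) = 17/4
Step 2: cell (1,2) = 1079/240
Step 3: cell (1,2) = 66193/14400
Full grid after step 3:
  10919/2160 19367/3600 11609/2160
  20581/4800 26591/6000 66193/14400
  953/270 52493/14400 151/40

Answer: 66193/14400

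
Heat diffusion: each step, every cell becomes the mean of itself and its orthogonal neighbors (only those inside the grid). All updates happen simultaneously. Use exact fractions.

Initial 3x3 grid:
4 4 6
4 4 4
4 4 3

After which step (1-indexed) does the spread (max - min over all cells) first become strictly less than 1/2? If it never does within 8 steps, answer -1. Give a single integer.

Answer: 3

Derivation:
Step 1: max=14/3, min=11/3, spread=1
Step 2: max=161/36, min=185/48, spread=89/144
Step 3: max=1859/432, min=565/144, spread=41/108
  -> spread < 1/2 first at step 3
Step 4: max=109837/25920, min=3811/960, spread=347/1296
Step 5: max=6510899/1555200, min=2072933/518400, spread=2921/15552
Step 6: max=388045453/93312000, min=125246651/31104000, spread=24611/186624
Step 7: max=23163184691/5598720000, min=2516095799/622080000, spread=207329/2239488
Step 8: max=1385236539277/335923200000, min=454467867259/111974400000, spread=1746635/26873856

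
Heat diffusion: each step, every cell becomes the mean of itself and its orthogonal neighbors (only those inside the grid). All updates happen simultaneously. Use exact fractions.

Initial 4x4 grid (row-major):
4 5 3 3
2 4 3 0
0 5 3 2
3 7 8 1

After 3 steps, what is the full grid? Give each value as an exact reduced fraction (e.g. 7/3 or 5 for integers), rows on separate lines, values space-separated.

Answer: 3689/1080 6073/1800 1873/600 151/60
11591/3600 10457/3000 749/250 397/150
12619/3600 10897/3000 541/150 2597/900
4069/1080 949/225 3527/900 1933/540

Derivation:
After step 1:
  11/3 4 7/2 2
  5/2 19/5 13/5 2
  5/2 19/5 21/5 3/2
  10/3 23/4 19/4 11/3
After step 2:
  61/18 449/120 121/40 5/2
  187/60 167/50 161/50 81/40
  91/30 401/100 337/100 341/120
  139/36 529/120 551/120 119/36
After step 3:
  3689/1080 6073/1800 1873/600 151/60
  11591/3600 10457/3000 749/250 397/150
  12619/3600 10897/3000 541/150 2597/900
  4069/1080 949/225 3527/900 1933/540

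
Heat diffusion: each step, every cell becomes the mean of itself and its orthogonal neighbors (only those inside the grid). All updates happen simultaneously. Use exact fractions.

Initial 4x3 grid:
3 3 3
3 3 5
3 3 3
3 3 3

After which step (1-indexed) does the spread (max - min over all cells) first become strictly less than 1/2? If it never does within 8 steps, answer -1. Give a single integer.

Step 1: max=11/3, min=3, spread=2/3
Step 2: max=211/60, min=3, spread=31/60
Step 3: max=1831/540, min=3, spread=211/540
  -> spread < 1/2 first at step 3
Step 4: max=178897/54000, min=2747/900, spread=14077/54000
Step 5: max=1598407/486000, min=165683/54000, spread=5363/24300
Step 6: max=47480809/14580000, min=92869/30000, spread=93859/583200
Step 7: max=2834674481/874800000, min=151136467/48600000, spread=4568723/34992000
Step 8: max=169244435629/52488000000, min=4555618889/1458000000, spread=8387449/83980800

Answer: 3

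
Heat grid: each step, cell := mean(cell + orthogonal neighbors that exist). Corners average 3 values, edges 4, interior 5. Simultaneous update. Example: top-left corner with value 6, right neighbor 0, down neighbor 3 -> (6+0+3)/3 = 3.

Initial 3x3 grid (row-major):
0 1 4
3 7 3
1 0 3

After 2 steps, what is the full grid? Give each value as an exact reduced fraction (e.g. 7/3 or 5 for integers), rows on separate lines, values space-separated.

After step 1:
  4/3 3 8/3
  11/4 14/5 17/4
  4/3 11/4 2
After step 2:
  85/36 49/20 119/36
  493/240 311/100 703/240
  41/18 533/240 3

Answer: 85/36 49/20 119/36
493/240 311/100 703/240
41/18 533/240 3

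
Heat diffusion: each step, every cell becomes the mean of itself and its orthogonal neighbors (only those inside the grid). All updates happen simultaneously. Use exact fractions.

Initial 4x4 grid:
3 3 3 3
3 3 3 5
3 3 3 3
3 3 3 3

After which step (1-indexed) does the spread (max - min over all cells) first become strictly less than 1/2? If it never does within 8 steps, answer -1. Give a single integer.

Step 1: max=11/3, min=3, spread=2/3
Step 2: max=211/60, min=3, spread=31/60
Step 3: max=1831/540, min=3, spread=211/540
  -> spread < 1/2 first at step 3
Step 4: max=178843/54000, min=3, spread=16843/54000
Step 5: max=1596643/486000, min=13579/4500, spread=130111/486000
Step 6: max=47382367/14580000, min=817159/270000, spread=3255781/14580000
Step 7: max=1412553691/437400000, min=821107/270000, spread=82360351/437400000
Step 8: max=42117316891/13122000000, min=148306441/48600000, spread=2074577821/13122000000

Answer: 3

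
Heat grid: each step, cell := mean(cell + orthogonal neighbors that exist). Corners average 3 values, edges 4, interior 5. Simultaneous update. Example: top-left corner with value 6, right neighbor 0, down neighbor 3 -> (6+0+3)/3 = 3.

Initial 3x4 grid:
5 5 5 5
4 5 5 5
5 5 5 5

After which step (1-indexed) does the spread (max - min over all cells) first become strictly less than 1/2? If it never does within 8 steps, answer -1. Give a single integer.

Step 1: max=5, min=14/3, spread=1/3
  -> spread < 1/2 first at step 1
Step 2: max=5, min=1133/240, spread=67/240
Step 3: max=5, min=10363/2160, spread=437/2160
Step 4: max=4991/1000, min=4162469/864000, spread=29951/172800
Step 5: max=16796/3375, min=37664179/7776000, spread=206761/1555200
Step 6: max=26834329/5400000, min=15095804429/3110400000, spread=14430763/124416000
Step 7: max=2142347273/432000000, min=908012258311/186624000000, spread=139854109/1492992000
Step 8: max=192548771023/38880000000, min=54564728109749/11197440000000, spread=7114543559/89579520000

Answer: 1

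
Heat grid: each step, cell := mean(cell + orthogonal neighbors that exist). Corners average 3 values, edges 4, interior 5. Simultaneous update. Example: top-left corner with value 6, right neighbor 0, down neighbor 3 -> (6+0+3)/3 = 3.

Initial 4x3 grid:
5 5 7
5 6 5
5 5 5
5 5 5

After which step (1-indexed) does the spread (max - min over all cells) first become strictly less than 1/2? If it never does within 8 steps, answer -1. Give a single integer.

Answer: 3

Derivation:
Step 1: max=23/4, min=5, spread=3/4
Step 2: max=103/18, min=5, spread=13/18
Step 3: max=5951/1080, min=2013/400, spread=5159/10800
  -> spread < 1/2 first at step 3
Step 4: max=709823/129600, min=36391/7200, spread=10957/25920
Step 5: max=42045787/7776000, min=550271/108000, spread=97051/311040
Step 6: max=2509405133/466560000, min=66257003/12960000, spread=4966121/18662400
Step 7: max=149672028247/27993600000, min=3995114677/777600000, spread=46783199/223948800
Step 8: max=8947890058373/1679616000000, min=240466703243/46656000000, spread=2328709933/13436928000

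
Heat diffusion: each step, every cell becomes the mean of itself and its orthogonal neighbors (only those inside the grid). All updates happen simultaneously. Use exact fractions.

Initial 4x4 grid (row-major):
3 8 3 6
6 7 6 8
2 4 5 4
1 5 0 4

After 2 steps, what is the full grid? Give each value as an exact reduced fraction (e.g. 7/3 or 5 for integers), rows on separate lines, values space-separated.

After step 1:
  17/3 21/4 23/4 17/3
  9/2 31/5 29/5 6
  13/4 23/5 19/5 21/4
  8/3 5/2 7/2 8/3
After step 2:
  185/36 343/60 337/60 209/36
  1177/240 527/100 551/100 1363/240
  901/240 407/100 459/100 1063/240
  101/36 199/60 187/60 137/36

Answer: 185/36 343/60 337/60 209/36
1177/240 527/100 551/100 1363/240
901/240 407/100 459/100 1063/240
101/36 199/60 187/60 137/36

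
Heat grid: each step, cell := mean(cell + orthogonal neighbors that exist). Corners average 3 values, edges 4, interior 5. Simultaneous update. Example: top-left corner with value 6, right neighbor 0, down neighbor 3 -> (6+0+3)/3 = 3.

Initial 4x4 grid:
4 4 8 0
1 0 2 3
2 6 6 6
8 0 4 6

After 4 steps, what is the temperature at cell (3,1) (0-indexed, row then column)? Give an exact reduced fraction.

Answer: 417259/108000

Derivation:
Step 1: cell (3,1) = 9/2
Step 2: cell (3,1) = 439/120
Step 3: cell (3,1) = 14521/3600
Step 4: cell (3,1) = 417259/108000
Full grid after step 4:
  33197/10800 117031/36000 377069/108000 117611/32400
  4769/1500 99863/30000 329489/90000 104141/27000
  45533/13500 331219/90000 359263/90000 114421/27000
  119281/32400 417259/108000 463459/108000 144277/32400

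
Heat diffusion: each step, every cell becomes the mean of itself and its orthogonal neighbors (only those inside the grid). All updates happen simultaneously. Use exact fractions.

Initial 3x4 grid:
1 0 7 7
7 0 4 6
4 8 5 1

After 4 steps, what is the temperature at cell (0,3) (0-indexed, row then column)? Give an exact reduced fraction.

Answer: 298747/64800

Derivation:
Step 1: cell (0,3) = 20/3
Step 2: cell (0,3) = 47/9
Step 3: cell (0,3) = 2611/540
Step 4: cell (0,3) = 298747/64800
Full grid after step 4:
  27809/8100 402737/108000 454517/108000 298747/64800
  274103/72000 78143/20000 194803/45000 1978163/432000
  265397/64800 919349/216000 314303/72000 49037/10800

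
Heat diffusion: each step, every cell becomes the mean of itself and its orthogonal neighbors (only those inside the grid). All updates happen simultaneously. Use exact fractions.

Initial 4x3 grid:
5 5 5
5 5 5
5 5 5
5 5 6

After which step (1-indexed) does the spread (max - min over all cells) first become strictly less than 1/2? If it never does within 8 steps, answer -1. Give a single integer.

Step 1: max=16/3, min=5, spread=1/3
  -> spread < 1/2 first at step 1
Step 2: max=95/18, min=5, spread=5/18
Step 3: max=1121/216, min=5, spread=41/216
Step 4: max=133817/25920, min=5, spread=4217/25920
Step 5: max=7985149/1555200, min=36079/7200, spread=38417/311040
Step 6: max=477760211/93312000, min=722597/144000, spread=1903471/18662400
Step 7: max=28594589089/5598720000, min=21715759/4320000, spread=18038617/223948800
Step 8: max=1712884182851/335923200000, min=1956926759/388800000, spread=883978523/13436928000

Answer: 1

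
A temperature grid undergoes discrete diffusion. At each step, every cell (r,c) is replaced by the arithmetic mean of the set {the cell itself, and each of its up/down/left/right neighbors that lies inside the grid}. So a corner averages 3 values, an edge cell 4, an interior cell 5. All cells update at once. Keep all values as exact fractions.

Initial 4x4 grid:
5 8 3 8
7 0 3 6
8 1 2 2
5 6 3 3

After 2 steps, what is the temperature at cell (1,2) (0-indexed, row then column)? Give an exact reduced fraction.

Step 1: cell (1,2) = 14/5
Step 2: cell (1,2) = 381/100
Full grid after step 2:
  47/9 599/120 539/120 191/36
  1243/240 19/5 381/100 247/60
  1199/240 92/25 303/100 193/60
  46/9 1019/240 727/240 113/36

Answer: 381/100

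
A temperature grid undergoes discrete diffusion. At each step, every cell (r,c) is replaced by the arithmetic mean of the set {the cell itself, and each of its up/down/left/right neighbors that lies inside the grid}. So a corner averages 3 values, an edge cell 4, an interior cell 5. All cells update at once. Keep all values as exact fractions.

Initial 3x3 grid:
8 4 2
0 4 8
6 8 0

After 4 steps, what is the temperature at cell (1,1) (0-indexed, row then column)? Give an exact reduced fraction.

Answer: 401081/90000

Derivation:
Step 1: cell (1,1) = 24/5
Step 2: cell (1,1) = 109/25
Step 3: cell (1,1) = 6823/1500
Step 4: cell (1,1) = 401081/90000
Full grid after step 4:
  15871/3600 1919051/432000 35591/8100
  1949051/432000 401081/90000 647767/144000
  146939/32400 660017/144000 9154/2025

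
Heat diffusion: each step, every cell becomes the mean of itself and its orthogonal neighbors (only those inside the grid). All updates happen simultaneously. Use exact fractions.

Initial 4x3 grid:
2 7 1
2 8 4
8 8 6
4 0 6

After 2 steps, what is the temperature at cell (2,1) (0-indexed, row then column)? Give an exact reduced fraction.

Answer: 139/25

Derivation:
Step 1: cell (2,1) = 6
Step 2: cell (2,1) = 139/25
Full grid after step 2:
  79/18 539/120 53/12
  599/120 521/100 411/80
  41/8 139/25 83/16
  14/3 37/8 29/6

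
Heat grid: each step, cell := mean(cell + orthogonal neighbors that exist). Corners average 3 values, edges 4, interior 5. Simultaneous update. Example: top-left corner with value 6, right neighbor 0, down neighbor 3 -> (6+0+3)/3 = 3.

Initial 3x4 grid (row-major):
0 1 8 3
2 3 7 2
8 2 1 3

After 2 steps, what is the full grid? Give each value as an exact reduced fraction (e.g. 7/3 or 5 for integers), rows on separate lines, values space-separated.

Answer: 29/12 47/16 977/240 77/18
45/16 339/100 379/100 857/240
43/12 55/16 259/80 3

Derivation:
After step 1:
  1 3 19/4 13/3
  13/4 3 21/5 15/4
  4 7/2 13/4 2
After step 2:
  29/12 47/16 977/240 77/18
  45/16 339/100 379/100 857/240
  43/12 55/16 259/80 3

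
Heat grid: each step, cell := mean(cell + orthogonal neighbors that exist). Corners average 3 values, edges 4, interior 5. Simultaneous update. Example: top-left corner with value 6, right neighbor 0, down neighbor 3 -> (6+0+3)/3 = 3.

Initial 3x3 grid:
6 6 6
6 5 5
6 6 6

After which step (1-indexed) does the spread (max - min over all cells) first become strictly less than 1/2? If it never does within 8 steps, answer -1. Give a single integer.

Step 1: max=6, min=11/2, spread=1/2
Step 2: max=467/80, min=673/120, spread=11/48
  -> spread < 1/2 first at step 2
Step 3: max=697/120, min=40601/7200, spread=1219/7200
Step 4: max=555241/96000, min=2451397/432000, spread=755/6912
Step 5: max=99599881/17280000, min=147414509/25920000, spread=6353/82944
Step 6: max=5966522707/1036800000, min=8866141873/1555200000, spread=53531/995328
Step 7: max=13238385827/2304000000, min=532631555681/93312000000, spread=450953/11943936
Step 8: max=21426913549163/3732480000000, min=31991970206557/5598720000000, spread=3799043/143327232

Answer: 2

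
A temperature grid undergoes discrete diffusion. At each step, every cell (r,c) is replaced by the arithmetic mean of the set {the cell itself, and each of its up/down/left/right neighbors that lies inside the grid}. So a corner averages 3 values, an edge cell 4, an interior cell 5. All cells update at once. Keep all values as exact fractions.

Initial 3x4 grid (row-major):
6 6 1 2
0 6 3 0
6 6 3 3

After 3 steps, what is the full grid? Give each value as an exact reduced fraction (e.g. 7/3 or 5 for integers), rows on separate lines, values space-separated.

Answer: 3019/720 9301/2400 2387/800 539/240
3487/800 7933/2000 6203/2000 1439/600
1567/360 4963/1200 2009/600 473/180

Derivation:
After step 1:
  4 19/4 3 1
  9/2 21/5 13/5 2
  4 21/4 15/4 2
After step 2:
  53/12 319/80 227/80 2
  167/40 213/50 311/100 19/10
  55/12 43/10 17/5 31/12
After step 3:
  3019/720 9301/2400 2387/800 539/240
  3487/800 7933/2000 6203/2000 1439/600
  1567/360 4963/1200 2009/600 473/180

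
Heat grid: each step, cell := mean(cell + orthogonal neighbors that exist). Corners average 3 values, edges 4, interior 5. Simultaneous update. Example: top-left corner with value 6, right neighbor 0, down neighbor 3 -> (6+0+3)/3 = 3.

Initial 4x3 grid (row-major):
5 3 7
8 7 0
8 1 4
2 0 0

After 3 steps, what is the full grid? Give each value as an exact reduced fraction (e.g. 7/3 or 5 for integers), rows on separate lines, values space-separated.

Answer: 11273/2160 35713/7200 8753/2160
37613/7200 6241/1500 27713/7200
28523/7200 21319/6000 18023/7200
725/216 33551/14400 449/216

Derivation:
After step 1:
  16/3 11/2 10/3
  7 19/5 9/2
  19/4 4 5/4
  10/3 3/4 4/3
After step 2:
  107/18 539/120 40/9
  1253/240 124/25 773/240
  229/48 291/100 133/48
  53/18 113/48 10/9
After step 3:
  11273/2160 35713/7200 8753/2160
  37613/7200 6241/1500 27713/7200
  28523/7200 21319/6000 18023/7200
  725/216 33551/14400 449/216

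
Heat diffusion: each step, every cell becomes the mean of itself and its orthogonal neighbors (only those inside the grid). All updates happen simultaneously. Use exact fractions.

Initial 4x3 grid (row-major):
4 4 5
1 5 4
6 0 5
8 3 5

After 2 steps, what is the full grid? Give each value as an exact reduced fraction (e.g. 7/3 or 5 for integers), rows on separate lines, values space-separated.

Answer: 23/6 439/120 163/36
271/80 397/100 923/240
1033/240 357/100 983/240
161/36 89/20 71/18

Derivation:
After step 1:
  3 9/2 13/3
  4 14/5 19/4
  15/4 19/5 7/2
  17/3 4 13/3
After step 2:
  23/6 439/120 163/36
  271/80 397/100 923/240
  1033/240 357/100 983/240
  161/36 89/20 71/18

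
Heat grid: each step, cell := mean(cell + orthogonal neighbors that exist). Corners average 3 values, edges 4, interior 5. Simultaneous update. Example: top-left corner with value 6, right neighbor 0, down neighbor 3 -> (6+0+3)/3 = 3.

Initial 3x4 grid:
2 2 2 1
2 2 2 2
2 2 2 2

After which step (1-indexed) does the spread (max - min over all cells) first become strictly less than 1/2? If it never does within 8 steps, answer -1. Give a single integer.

Step 1: max=2, min=5/3, spread=1/3
  -> spread < 1/2 first at step 1
Step 2: max=2, min=31/18, spread=5/18
Step 3: max=2, min=391/216, spread=41/216
Step 4: max=2, min=47623/25920, spread=4217/25920
Step 5: max=14321/7200, min=2901251/1555200, spread=38417/311040
Step 6: max=285403/144000, min=175423789/93312000, spread=1903471/18662400
Step 7: max=8524241/4320000, min=10596450911/5598720000, spread=18038617/223948800
Step 8: max=764673241/388800000, min=638578217149/335923200000, spread=883978523/13436928000

Answer: 1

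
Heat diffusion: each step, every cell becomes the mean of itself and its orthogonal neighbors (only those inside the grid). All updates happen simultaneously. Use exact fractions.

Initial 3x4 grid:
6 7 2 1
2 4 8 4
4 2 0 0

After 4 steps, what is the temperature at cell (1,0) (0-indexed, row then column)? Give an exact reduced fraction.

Answer: 105533/27000

Derivation:
Step 1: cell (1,0) = 4
Step 2: cell (1,0) = 61/15
Step 3: cell (1,0) = 3509/900
Step 4: cell (1,0) = 105533/27000
Full grid after step 4:
  90709/21600 296543/72000 793529/216000 439009/129600
  105533/27000 664237/180000 1222799/360000 2605231/864000
  56263/16200 89813/27000 39869/13500 362959/129600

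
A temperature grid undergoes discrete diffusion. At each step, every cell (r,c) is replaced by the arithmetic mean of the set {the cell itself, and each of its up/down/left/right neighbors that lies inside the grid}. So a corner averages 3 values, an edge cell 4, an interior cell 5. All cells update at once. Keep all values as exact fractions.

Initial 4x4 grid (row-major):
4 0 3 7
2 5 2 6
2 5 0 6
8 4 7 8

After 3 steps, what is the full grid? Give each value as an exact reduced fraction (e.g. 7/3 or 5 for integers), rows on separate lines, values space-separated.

After step 1:
  2 3 3 16/3
  13/4 14/5 16/5 21/4
  17/4 16/5 4 5
  14/3 6 19/4 7
After step 2:
  11/4 27/10 109/30 163/36
  123/40 309/100 73/20 1127/240
  461/120 81/20 403/100 85/16
  179/36 1117/240 87/16 67/12
After step 3:
  341/120 913/300 653/180 9257/2160
  3827/1200 3313/1000 22919/6000 6547/1440
  2869/720 23599/6000 562/125 11773/2400
  9697/2160 6881/1440 3941/800 49/9

Answer: 341/120 913/300 653/180 9257/2160
3827/1200 3313/1000 22919/6000 6547/1440
2869/720 23599/6000 562/125 11773/2400
9697/2160 6881/1440 3941/800 49/9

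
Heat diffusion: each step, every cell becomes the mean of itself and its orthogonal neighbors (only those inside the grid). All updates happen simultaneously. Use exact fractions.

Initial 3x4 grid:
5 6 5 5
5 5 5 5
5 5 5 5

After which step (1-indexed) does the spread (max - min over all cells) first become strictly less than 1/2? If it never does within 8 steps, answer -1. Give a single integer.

Step 1: max=16/3, min=5, spread=1/3
  -> spread < 1/2 first at step 1
Step 2: max=631/120, min=5, spread=31/120
Step 3: max=5611/1080, min=5, spread=211/1080
Step 4: max=556897/108000, min=9047/1800, spread=14077/108000
Step 5: max=5000407/972000, min=543683/108000, spread=5363/48600
Step 6: max=149540809/29160000, min=302869/60000, spread=93859/1166400
Step 7: max=8958274481/1749600000, min=491336467/97200000, spread=4568723/69984000
Step 8: max=536660435629/104976000000, min=14761618889/2916000000, spread=8387449/167961600

Answer: 1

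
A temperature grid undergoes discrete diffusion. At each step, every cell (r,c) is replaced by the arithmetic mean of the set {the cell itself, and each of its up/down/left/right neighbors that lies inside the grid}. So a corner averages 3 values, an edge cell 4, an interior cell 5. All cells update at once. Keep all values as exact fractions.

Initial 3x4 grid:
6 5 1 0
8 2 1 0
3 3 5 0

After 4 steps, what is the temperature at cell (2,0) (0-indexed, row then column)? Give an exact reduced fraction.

Answer: 513737/129600

Derivation:
Step 1: cell (2,0) = 14/3
Step 2: cell (2,0) = 38/9
Step 3: cell (2,0) = 9073/2160
Step 4: cell (2,0) = 513737/129600
Full grid after step 4:
  534487/129600 737507/216000 481307/216000 199117/129600
  1195391/288000 403339/120000 270989/120000 442441/288000
  513737/129600 360191/108000 250091/108000 220667/129600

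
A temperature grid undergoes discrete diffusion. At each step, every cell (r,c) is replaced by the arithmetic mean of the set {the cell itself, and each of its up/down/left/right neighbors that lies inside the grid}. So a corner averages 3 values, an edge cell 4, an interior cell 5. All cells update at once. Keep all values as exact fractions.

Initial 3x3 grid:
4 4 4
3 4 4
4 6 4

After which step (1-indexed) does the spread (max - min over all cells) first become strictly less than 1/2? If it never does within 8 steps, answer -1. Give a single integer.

Answer: 3

Derivation:
Step 1: max=14/3, min=11/3, spread=1
Step 2: max=177/40, min=137/36, spread=223/360
Step 3: max=4691/1080, min=8467/2160, spread=61/144
  -> spread < 1/2 first at step 3
Step 4: max=276307/64800, min=514289/129600, spread=511/1728
Step 5: max=16436279/3888000, min=31256683/7776000, spread=4309/20736
Step 6: max=978154063/233280000, min=1888255001/466560000, spread=36295/248832
Step 7: max=58407555611/13996800000, min=113948489347/27993600000, spread=305773/2985984
Step 8: max=3491013952267/839808000000, min=6861280201409/1679616000000, spread=2575951/35831808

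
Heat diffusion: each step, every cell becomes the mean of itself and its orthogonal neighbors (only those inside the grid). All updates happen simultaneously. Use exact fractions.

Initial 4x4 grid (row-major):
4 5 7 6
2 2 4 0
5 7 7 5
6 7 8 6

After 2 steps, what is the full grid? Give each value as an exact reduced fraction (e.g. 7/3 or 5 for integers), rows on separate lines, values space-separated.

After step 1:
  11/3 9/2 11/2 13/3
  13/4 4 4 15/4
  5 28/5 31/5 9/2
  6 7 7 19/3
After step 2:
  137/36 53/12 55/12 163/36
  191/48 427/100 469/100 199/48
  397/80 139/25 273/50 1247/240
  6 32/5 199/30 107/18

Answer: 137/36 53/12 55/12 163/36
191/48 427/100 469/100 199/48
397/80 139/25 273/50 1247/240
6 32/5 199/30 107/18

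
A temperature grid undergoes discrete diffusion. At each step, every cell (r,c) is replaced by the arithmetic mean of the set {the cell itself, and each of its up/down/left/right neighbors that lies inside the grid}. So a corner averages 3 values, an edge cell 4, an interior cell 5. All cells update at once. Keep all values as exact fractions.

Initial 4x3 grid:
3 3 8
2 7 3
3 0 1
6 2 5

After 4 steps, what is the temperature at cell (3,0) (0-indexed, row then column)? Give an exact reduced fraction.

Step 1: cell (3,0) = 11/3
Step 2: cell (3,0) = 29/9
Step 3: cell (3,0) = 6811/2160
Step 4: cell (3,0) = 395267/129600
Full grid after step 4:
  485687/129600 3314303/864000 525287/129600
  183763/54000 1306417/360000 98069/27000
  174103/54000 1129717/360000 176353/54000
  395267/129600 2641043/864000 386267/129600

Answer: 395267/129600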